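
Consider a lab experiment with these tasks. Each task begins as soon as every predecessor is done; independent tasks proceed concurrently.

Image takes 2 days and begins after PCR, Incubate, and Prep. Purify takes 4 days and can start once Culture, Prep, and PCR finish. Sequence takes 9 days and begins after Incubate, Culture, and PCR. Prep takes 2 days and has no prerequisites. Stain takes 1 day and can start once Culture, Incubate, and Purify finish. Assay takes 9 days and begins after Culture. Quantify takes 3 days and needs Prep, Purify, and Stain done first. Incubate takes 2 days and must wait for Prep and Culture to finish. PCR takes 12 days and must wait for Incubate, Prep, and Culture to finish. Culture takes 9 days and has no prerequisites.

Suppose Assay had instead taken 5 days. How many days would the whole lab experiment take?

The binding path is Culture→Incubate→PCR→Sequence = 9+2+12+9 = 32; finish at 32 days.
Assay is off the critical path — its longest chain is 18 days, giving 14 of slack.
That remains the longest chain; total 32 days.

32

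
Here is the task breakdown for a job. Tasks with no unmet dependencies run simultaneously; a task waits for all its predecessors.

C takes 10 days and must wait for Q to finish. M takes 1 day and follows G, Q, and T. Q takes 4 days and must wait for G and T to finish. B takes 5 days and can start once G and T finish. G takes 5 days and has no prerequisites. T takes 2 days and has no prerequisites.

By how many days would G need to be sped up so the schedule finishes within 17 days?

Current finish: 19 days; target: 17.
G is on every critical path, so each day cut from G cuts the finish by one (this holds down to a finish of 16).
Need 19 − 17 = 2 days off G → G becomes 3 days, finish becomes 17.

2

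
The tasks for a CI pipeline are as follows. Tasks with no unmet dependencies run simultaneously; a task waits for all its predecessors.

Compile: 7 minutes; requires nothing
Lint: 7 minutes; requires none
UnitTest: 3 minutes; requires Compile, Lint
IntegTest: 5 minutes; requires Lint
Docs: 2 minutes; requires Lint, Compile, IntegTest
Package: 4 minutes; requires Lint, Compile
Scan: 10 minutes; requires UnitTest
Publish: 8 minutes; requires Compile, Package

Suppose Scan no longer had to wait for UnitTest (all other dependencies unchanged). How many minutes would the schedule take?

19

With the dependency in place, Compile→UnitTest→Scan = 7+3+10 = 20 sets the finish at 20 minutes.
Without UnitTest→Scan, Scan's earliest start moves from 10 to 0.
After: Compile→Package→Publish = 7+4+8 = 19 → 19 minutes.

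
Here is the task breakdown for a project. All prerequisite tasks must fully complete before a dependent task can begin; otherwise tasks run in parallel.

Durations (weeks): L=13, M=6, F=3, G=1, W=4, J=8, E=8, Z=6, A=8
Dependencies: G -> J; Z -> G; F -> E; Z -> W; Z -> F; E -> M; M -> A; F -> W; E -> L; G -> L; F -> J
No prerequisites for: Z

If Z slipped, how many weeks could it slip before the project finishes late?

The longest chain is Z→F→E→M→A = 6+3+8+6+8 = 31; overall finish 31 weeks.
Longest path through Z: 31 weeks (earliest finish 6, latest finish 6).
Float = 31 − 31 = 0.

0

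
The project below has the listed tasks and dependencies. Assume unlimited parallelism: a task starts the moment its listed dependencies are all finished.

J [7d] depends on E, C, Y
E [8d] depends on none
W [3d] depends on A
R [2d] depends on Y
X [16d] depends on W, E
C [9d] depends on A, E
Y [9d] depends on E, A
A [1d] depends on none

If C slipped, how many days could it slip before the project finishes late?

The longest chain is E→Y→J = 8+9+7 = 24; overall finish 24 days.
The longest chain containing C totals 24 days.
Float = 24 − 24 = 0.

0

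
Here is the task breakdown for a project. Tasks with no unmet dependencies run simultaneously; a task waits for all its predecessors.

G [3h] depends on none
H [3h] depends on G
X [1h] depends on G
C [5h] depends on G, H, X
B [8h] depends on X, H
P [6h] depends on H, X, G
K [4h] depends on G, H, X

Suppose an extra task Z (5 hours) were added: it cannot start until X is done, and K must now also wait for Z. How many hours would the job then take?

14

Originally the job takes 14 hours.
With Z inserted, K now waits for max(G, H, X, Z).
New critical path: G→H→B = 3+3+8 = 14 ⇒ 14 hours.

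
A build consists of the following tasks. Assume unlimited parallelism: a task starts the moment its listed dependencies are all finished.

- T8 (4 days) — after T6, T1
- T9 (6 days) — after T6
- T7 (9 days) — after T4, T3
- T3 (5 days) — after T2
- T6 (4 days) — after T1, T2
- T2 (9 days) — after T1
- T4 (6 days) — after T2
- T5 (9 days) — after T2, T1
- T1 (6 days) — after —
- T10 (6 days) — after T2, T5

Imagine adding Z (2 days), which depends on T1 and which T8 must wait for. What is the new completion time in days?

Originally the project takes 30 days.
With Z inserted, T8 now waits for max(T6, T1, Z).
New critical path: T1→T2→T4→T7 = 6+9+6+9 = 30 ⇒ 30 days.

30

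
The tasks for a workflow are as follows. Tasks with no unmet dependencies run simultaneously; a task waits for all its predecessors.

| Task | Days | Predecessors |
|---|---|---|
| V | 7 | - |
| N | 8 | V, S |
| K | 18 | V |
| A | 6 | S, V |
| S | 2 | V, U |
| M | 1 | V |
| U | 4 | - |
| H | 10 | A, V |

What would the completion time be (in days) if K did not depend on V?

Original critical path: V→S→A→H = 7+2+6+10 = 25 ⇒ 25 days.
Without V→K, K's earliest start moves from 7 to 0.
New critical path: V→S→A→H = 7+2+6+10 = 25 ⇒ 25 days.

25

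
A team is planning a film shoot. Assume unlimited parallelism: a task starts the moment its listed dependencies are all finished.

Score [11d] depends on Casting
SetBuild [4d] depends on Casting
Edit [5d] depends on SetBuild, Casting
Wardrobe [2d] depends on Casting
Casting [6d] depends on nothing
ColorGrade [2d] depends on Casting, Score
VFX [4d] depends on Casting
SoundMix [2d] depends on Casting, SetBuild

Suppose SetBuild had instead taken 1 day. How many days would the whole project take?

19

Actual critical path: Casting→Score→ColorGrade = 6+11+2 = 19 ⇒ 19 days.
The longest path through SetBuild is only 15 days, so SetBuild has float 4.
No other chain overtakes it, so the finish is 19 days.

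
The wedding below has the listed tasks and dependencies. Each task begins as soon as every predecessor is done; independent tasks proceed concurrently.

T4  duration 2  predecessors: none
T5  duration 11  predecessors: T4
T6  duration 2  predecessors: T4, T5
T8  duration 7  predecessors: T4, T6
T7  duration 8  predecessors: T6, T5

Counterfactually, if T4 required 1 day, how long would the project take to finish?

22

The binding path is T4→T5→T6→T7 = 2+11+2+8 = 23; finish at 23 days.
T4 is on the critical path; changing it to 1 makes that path 22 days.
No other chain overtakes it, so the finish is 22 days.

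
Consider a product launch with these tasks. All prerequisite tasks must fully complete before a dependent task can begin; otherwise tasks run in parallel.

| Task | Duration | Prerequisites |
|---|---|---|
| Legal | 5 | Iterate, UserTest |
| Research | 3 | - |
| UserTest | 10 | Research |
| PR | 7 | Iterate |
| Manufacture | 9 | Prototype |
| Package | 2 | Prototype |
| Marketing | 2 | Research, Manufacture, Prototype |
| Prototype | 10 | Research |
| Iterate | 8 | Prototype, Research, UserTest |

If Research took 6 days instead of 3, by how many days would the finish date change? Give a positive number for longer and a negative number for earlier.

Baseline: Research→Prototype→Iterate→PR = 3+10+8+7 = 28 → 28 days.
Research lies on that path, so at 6 days the path becomes 31 days.
No other chain overtakes it, so the finish is 31 days.
Change in finish: 31 − 28 = +3 days.

3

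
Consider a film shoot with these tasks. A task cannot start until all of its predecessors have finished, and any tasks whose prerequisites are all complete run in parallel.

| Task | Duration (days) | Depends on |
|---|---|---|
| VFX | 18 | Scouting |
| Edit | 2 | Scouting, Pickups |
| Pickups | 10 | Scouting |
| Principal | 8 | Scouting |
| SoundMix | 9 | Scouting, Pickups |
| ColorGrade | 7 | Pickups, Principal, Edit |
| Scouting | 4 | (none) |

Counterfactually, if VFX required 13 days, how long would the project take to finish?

Actual critical path: Scouting→Pickups→Edit→ColorGrade = 4+10+2+7 = 23 ⇒ 23 days.
The longest path through VFX is only 22 days, so VFX has float 1.
No other chain overtakes it, so the finish is 23 days.

23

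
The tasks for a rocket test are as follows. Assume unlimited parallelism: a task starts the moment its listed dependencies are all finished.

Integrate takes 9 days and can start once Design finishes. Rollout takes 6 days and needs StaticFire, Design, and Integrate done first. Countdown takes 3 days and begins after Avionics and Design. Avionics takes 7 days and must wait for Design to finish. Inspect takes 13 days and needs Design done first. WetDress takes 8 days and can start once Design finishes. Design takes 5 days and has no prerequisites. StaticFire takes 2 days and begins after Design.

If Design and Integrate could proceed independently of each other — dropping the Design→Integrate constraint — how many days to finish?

With the dependency in place, Design→Integrate→Rollout = 5+9+6 = 20 sets the finish at 20 days.
Without Design→Integrate, Integrate's earliest start moves from 5 to 0.
The longest chain is now Design→Inspect = 5+13 = 18, so the job takes 18 days.

18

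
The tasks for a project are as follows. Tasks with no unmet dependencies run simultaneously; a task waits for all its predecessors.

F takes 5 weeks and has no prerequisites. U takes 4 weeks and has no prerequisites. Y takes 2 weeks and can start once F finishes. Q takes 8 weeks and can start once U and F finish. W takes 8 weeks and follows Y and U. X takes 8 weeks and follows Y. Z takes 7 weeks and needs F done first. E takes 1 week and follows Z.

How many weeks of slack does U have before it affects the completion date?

3

The longest chain is F→Y→W = 5+2+8 = 15; overall finish 15 weeks.
Longest path through U: 12 weeks (earliest finish 4, latest finish 7).
Float = 15 − 12 = 3.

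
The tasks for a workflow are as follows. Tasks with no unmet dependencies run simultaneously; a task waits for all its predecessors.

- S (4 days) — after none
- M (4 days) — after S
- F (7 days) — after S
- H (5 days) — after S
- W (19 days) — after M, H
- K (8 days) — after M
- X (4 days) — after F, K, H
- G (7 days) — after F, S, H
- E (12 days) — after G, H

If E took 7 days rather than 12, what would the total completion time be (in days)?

Critical path before the change: S→F→G→E = 4+7+7+12 = 30 giving 30 days.
E is on the critical path; changing it to 7 makes that path 25 days.
Now S→H→W = 4+5+19 = 28 is longest, so the finish becomes 28 days.

28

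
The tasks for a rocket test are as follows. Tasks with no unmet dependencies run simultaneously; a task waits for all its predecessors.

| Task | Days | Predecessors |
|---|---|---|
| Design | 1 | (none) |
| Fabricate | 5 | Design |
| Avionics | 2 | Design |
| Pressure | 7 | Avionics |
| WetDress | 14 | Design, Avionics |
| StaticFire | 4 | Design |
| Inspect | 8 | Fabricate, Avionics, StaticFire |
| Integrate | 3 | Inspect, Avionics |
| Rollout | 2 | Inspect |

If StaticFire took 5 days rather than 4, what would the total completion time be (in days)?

17

Actual critical path: Design→Fabricate→Inspect→Integrate = 1+5+8+3 = 17 ⇒ 17 days.
The longest path through StaticFire is only 16 days, so StaticFire has float 1.
The critical path is still Design→Fabricate→Inspect→Integrate; finish is now 17 days.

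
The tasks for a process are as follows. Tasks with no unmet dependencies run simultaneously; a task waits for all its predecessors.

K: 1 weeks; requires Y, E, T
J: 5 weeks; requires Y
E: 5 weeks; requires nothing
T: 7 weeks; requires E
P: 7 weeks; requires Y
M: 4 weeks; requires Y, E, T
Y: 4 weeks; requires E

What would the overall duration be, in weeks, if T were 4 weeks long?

16

Baseline: E→T→M = 5+7+4 = 16 → 16 weeks.
T is on the critical path; changing it to 4 makes that path 13 weeks.
New critical path: E→Y→P = 5+4+7 = 16 ⇒ 16 weeks.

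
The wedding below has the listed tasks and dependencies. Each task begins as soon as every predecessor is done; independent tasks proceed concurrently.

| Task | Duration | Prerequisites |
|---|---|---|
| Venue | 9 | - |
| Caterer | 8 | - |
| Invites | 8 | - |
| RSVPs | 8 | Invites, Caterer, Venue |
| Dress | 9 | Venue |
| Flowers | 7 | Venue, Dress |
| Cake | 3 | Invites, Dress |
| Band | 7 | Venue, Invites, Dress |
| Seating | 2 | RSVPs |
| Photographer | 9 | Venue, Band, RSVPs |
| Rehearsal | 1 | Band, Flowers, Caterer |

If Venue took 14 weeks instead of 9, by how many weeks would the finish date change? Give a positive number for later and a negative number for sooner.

5

The binding path is Venue→Dress→Band→Photographer = 9+9+7+9 = 34; finish at 34 weeks.
Venue is on the critical path; changing it to 14 makes that path 39 weeks.
No other chain overtakes it, so the finish is 39 weeks.
Change in finish: 39 − 34 = +5 weeks.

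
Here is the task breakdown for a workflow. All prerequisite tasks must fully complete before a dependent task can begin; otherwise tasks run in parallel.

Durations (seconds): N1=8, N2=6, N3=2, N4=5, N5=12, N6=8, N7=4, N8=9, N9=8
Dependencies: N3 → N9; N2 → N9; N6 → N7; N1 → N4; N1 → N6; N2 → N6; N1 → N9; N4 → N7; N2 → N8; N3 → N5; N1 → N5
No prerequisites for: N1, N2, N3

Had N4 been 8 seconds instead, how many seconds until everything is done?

As given, the longest chain is N1→N5 = 8+12 = 20, so the finish is 20 seconds.
The longest path through N4 is only 17 seconds, so N4 has float 3.
New critical path: N1→N4→N7 = 8+8+4 = 20 ⇒ 20 seconds.

20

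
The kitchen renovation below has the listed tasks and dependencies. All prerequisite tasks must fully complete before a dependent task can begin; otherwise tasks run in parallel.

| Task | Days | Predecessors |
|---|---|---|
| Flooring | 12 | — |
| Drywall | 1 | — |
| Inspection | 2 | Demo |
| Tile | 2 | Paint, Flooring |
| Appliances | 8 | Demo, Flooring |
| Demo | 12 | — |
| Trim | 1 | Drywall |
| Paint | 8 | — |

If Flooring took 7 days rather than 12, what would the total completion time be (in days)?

As given, the longest chain is Flooring→Appliances = 12+8 = 20, so the finish is 20 days.
Flooring lies on that path, so at 7 days the path becomes 15 days.
Now Demo→Appliances = 12+8 = 20 is longest, so the finish becomes 20 days.

20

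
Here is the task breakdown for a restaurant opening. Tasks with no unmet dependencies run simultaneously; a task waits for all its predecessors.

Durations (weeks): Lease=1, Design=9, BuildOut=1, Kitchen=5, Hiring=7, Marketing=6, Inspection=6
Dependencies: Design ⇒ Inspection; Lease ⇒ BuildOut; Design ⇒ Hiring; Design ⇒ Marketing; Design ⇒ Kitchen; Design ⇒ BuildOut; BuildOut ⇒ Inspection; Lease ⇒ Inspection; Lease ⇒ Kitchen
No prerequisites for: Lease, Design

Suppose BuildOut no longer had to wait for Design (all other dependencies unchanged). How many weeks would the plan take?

Original critical path: Design→BuildOut→Inspection = 9+1+6 = 16 ⇒ 16 weeks.
Without Design→BuildOut, BuildOut's earliest start moves from 9 to 1.
The longest chain is now Design→Hiring = 9+7 = 16, so the plan takes 16 weeks.

16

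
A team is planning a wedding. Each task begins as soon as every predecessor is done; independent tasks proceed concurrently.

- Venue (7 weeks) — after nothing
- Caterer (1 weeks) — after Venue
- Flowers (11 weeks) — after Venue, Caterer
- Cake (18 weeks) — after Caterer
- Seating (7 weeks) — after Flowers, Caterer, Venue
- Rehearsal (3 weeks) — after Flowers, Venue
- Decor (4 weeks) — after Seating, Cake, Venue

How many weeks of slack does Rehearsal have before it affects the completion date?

Venue→Caterer→Flowers→Seating→Decor = 7+1+11+7+4 = 30 sets the makespan at 30 weeks.
Rehearsal finishes as early as 22 and must finish by 30.
Float = 30 − 22 = 8.

8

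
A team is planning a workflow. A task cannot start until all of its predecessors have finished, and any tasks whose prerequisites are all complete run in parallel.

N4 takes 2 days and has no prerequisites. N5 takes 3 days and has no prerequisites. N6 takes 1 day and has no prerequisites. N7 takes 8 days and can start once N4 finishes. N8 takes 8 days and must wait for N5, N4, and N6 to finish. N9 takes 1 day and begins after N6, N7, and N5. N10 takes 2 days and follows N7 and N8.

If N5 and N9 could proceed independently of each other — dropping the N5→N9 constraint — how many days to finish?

With the dependency in place, N5→N8→N10 = 3+8+2 = 13 sets the finish at 13 days.
Dropping N5→N9 doesn't change N9's earliest start (10); another predecessor still binds.
After: N5→N8→N10 = 3+8+2 = 13 → 13 days.

13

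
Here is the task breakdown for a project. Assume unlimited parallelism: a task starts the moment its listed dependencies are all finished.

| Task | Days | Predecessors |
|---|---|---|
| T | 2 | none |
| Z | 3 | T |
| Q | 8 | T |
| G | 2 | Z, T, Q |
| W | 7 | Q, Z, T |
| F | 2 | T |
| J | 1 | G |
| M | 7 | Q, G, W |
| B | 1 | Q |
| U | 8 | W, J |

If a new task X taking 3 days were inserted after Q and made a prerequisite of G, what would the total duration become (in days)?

25

Originally the plan takes 25 days.
With X inserted, G now waits for max(Z, T, Q, X).
New critical path: T→Q→W→U = 2+8+7+8 = 25 ⇒ 25 days.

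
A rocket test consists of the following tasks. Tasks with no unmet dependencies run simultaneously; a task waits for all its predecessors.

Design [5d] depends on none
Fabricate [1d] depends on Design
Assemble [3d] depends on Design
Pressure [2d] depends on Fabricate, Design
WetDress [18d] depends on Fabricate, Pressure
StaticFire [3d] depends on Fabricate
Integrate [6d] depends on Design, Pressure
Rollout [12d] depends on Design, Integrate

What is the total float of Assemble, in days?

Design→Fabricate→Pressure→WetDress = 5+1+2+18 = 26 sets the makespan at 26 days.
The longest chain containing Assemble totals 8 days.
Float = 26 − 8 = 18.

18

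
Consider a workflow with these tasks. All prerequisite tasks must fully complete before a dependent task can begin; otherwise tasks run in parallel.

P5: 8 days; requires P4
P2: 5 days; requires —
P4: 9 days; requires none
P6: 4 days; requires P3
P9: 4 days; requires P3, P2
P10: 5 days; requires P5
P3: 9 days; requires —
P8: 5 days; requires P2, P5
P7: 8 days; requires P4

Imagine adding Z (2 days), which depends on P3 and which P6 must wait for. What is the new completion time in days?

Originally the project takes 22 days.
With Z inserted, P6 now waits for max(P3, Z).
New critical path: P4→P5→P8 = 9+8+5 = 22 ⇒ 22 days.

22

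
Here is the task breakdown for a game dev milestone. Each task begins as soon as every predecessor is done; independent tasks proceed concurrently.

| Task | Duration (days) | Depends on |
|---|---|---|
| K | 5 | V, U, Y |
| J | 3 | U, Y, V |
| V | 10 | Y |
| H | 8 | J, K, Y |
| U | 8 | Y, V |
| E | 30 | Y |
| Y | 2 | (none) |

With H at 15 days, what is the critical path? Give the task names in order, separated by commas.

Y, V, U, K, H

Critical path before the change: Y→V→U→K→H = 2+10+8+5+8 = 33 giving 33 days.
Since H is critical, the +7 change carries straight to that chain (now 40 days).
That remains the longest chain; total 40 days.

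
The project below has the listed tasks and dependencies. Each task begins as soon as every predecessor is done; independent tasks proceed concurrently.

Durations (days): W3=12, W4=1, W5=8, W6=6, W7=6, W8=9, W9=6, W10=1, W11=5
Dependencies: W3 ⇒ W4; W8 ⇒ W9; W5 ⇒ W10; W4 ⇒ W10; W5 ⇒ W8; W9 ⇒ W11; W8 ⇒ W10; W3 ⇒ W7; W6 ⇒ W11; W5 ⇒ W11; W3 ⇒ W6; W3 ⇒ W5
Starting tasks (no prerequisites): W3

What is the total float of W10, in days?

W3→W5→W8→W9→W11 = 12+8+9+6+5 = 40 sets the makespan at 40 days.
Longest path through W10: 30 days (earliest finish 30, latest finish 40).
So W10 can slip 40 − 30 = 10 days.

10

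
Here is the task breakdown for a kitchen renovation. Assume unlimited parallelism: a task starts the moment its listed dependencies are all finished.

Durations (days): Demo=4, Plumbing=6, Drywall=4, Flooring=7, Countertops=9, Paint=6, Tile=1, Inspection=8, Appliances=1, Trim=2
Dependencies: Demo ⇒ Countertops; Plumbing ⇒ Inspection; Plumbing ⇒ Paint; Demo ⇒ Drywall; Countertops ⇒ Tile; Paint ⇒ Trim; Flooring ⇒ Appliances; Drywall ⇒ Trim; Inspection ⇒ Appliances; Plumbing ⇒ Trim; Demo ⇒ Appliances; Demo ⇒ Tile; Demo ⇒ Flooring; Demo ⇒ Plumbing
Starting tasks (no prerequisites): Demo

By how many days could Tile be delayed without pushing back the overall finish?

Critical path: Demo→Plumbing→Inspection→Appliances = 4+6+8+1 = 19, so the finish is 19 days.
Tile finishes as early as 14 and must finish by 19.
Slack of Tile = 18 − 13 = 5 days.

5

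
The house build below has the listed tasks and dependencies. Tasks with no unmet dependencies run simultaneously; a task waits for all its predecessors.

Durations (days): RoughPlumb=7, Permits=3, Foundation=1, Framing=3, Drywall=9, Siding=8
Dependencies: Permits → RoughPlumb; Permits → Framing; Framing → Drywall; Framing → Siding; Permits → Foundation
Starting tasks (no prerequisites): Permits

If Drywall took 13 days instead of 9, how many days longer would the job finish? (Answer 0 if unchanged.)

Actual critical path: Permits→Framing→Drywall = 3+3+9 = 15 ⇒ 15 days.
Drywall lies on that path, so at 13 days the path becomes 19 days.
That remains the longest chain; total 19 days.
Change in finish: 19 − 15 = +4 days.

4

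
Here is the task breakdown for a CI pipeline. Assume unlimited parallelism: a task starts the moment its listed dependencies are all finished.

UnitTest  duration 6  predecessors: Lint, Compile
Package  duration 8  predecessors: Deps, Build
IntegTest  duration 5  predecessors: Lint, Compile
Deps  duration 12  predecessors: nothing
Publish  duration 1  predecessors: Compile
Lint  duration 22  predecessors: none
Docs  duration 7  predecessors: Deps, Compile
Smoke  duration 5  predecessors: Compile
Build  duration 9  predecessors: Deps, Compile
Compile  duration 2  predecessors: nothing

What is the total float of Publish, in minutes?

26

Deps→Build→Package = 12+9+8 = 29 sets the makespan at 29 minutes.
Publish finishes as early as 3 and must finish by 29.
So Publish can slip 29 − 3 = 26 minutes.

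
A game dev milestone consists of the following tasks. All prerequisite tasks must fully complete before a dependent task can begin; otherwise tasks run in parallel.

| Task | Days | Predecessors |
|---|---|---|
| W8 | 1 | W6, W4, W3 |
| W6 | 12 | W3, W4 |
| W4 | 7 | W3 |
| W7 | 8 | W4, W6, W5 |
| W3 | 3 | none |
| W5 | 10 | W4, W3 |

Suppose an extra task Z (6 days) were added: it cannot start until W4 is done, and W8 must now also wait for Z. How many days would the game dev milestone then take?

30

Originally the game dev milestone takes 30 days.
With Z inserted, W8 now waits for max(W6, W4, W3, Z).
New critical path: W3→W4→W6→W7 = 3+7+12+8 = 30 ⇒ 30 days.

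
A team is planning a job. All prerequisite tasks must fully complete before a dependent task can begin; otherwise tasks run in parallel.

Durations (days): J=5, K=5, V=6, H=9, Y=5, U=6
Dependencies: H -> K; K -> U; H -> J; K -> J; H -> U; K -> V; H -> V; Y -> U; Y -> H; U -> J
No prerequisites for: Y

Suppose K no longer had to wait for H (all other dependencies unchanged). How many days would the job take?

Before: longest chain Y→H→K→U→J = 5+9+5+6+5 = 30, finish 30.
Without H→K, K's earliest start moves from 14 to 0.
New critical path: Y→H→U→J = 5+9+6+5 = 25 ⇒ 25 days.

25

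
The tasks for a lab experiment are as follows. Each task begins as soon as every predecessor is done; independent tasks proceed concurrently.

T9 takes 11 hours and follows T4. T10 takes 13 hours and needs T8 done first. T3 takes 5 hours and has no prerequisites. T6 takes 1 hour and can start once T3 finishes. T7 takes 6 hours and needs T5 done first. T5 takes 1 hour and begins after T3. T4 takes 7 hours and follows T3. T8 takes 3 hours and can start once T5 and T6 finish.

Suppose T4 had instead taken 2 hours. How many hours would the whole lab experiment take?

As given, the longest chain is T3→T4→T9 = 5+7+11 = 23, so the finish is 23 hours.
Since T4 is critical, the -5 change carries straight to that chain (now 18 hours).
Now T3→T5→T8→T10 = 5+1+3+13 = 22 is longest, so the finish becomes 22 hours.

22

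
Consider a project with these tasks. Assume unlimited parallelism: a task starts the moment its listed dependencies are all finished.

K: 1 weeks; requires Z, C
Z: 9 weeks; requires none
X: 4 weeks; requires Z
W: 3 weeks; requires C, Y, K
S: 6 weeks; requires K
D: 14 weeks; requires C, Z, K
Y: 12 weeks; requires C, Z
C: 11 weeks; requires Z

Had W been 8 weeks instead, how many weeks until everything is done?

40

Critical path before the change: Z→C→Y→W = 9+11+12+3 = 35 giving 35 weeks.
W is on the critical path; changing it to 8 makes that path 40 weeks.
The critical path is still Z→C→Y→W; finish is now 40 weeks.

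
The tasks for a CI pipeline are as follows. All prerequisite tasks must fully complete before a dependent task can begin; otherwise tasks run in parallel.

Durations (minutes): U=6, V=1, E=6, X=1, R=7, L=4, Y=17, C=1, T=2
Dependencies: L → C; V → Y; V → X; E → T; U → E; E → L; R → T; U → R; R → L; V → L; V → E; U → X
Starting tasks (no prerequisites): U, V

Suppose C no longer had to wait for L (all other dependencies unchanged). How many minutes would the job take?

18

With the dependency in place, U→R→L→C = 6+7+4+1 = 18 sets the finish at 18 minutes.
Without L→C, C's earliest start moves from 17 to 0.
After: V→Y = 1+17 = 18 → 18 minutes.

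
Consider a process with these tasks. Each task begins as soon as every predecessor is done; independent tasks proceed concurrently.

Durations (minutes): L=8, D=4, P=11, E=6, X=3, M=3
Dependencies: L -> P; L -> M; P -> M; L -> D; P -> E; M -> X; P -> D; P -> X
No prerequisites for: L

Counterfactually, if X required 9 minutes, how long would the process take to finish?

The binding path is L→P→M→X = 8+11+3+3 = 25; finish at 25 minutes.
X lies on that path, so at 9 minutes the path becomes 31 minutes.
That remains the longest chain; total 31 minutes.

31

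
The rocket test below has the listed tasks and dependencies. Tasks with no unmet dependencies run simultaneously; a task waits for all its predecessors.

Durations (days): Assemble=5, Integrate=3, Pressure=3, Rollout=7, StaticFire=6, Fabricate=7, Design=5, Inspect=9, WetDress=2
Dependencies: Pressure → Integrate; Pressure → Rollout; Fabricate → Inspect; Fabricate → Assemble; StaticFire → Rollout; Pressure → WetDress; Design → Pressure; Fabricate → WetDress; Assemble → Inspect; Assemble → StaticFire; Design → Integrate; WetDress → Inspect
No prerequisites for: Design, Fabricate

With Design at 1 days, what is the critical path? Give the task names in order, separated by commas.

Fabricate, Assemble, StaticFire, Rollout

Baseline: Fabricate→Assemble→StaticFire→Rollout = 7+5+6+7 = 25 → 25 days.
Design has 6 days of float (longest path through it is 19).
That remains the longest chain; total 25 days.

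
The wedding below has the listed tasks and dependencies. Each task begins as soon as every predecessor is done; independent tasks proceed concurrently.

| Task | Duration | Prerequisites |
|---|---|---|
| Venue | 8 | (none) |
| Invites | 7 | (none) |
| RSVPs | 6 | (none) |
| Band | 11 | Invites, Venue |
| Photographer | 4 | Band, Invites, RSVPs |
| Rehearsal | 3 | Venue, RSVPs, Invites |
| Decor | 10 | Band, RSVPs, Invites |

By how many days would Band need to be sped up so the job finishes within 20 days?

9

Current finish: 29 days; target: 20.
Band is on every critical path, so each day cut from Band cuts the finish by one (this holds down to a finish of 19).
Need 29 − 20 = 9 days off Band → Band becomes 2 days, finish becomes 20.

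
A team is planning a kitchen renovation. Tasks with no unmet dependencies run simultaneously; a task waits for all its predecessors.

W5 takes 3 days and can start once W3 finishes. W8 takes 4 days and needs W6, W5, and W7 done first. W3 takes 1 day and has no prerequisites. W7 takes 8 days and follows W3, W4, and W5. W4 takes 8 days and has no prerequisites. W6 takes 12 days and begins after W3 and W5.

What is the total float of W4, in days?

Critical path: W3→W5→W6→W8 = 1+3+12+4 = 20, so the finish is 20 days.
Longest path through W4: 20 days (earliest finish 8, latest finish 8).
So W4 can slip 8 − 8 = 0 days.

0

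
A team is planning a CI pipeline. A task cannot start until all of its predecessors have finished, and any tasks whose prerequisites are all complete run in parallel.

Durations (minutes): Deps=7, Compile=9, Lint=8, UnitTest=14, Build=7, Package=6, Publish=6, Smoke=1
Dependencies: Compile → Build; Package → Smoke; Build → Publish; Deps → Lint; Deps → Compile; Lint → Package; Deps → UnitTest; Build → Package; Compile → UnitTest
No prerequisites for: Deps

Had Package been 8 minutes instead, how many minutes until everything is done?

Baseline: Deps→Compile→Build→Package→Smoke = 7+9+7+6+1 = 30 → 30 minutes.
Since Package is critical, the +2 change carries straight to that chain (now 32 minutes).
That remains the longest chain; total 32 minutes.

32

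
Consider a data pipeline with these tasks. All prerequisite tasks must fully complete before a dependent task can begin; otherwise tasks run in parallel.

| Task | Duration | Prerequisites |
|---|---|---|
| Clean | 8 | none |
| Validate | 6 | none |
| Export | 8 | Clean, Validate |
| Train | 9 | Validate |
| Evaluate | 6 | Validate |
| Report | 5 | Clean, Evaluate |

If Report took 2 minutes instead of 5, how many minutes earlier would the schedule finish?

1

As given, the longest chain is Validate→Evaluate→Report = 6+6+5 = 17, so the finish is 17 minutes.
Report lies on that path, so at 2 minutes the path becomes 14 minutes.
Now Clean→Export = 8+8 = 16 is longest, so the finish becomes 16 minutes.
Change in finish: 16 − 17 = -1 minutes.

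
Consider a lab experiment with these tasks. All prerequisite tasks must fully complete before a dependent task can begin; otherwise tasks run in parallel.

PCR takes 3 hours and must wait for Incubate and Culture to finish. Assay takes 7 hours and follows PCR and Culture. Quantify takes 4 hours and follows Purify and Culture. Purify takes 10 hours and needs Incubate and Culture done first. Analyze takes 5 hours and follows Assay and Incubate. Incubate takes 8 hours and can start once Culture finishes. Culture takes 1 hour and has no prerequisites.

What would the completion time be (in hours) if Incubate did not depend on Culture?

With the dependency in place, Culture→Incubate→PCR→Assay→Analyze = 1+8+3+7+5 = 24 sets the finish at 24 hours.
Without Culture→Incubate, Incubate's earliest start moves from 1 to 0.
After: Incubate→PCR→Assay→Analyze = 8+3+7+5 = 23 → 23 hours.

23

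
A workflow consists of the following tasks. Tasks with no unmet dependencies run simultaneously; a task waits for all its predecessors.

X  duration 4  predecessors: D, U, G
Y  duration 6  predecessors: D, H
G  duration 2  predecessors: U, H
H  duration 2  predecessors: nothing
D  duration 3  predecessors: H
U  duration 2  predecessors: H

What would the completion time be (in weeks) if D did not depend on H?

10

Original critical path: H→D→Y = 2+3+6 = 11 ⇒ 11 weeks.
Without H→D, D's earliest start moves from 2 to 0.
After: H→U→G→X = 2+2+2+4 = 10 → 10 weeks.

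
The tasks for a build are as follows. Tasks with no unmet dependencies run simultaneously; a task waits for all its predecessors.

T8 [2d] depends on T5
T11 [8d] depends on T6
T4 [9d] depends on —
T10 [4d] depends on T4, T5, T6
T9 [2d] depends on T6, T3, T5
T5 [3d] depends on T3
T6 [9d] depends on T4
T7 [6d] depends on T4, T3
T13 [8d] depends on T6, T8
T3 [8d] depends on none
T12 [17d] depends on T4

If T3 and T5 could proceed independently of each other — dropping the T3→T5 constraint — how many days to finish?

26

Before: longest chain T4→T6→T11 = 9+9+8 = 26, finish 26.
Without T3→T5, T5's earliest start moves from 8 to 0.
The longest chain is now T4→T6→T11 = 9+9+8 = 26, so the build takes 26 days.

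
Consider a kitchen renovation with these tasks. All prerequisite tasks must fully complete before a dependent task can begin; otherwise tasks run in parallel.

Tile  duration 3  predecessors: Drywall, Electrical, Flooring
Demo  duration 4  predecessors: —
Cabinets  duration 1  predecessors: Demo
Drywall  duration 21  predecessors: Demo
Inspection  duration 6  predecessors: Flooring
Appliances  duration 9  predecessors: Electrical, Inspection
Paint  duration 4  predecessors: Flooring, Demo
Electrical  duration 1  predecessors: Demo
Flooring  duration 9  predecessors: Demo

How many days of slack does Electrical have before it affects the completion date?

14

Critical path: Demo→Drywall→Tile = 4+21+3 = 28, so the finish is 28 days.
Electrical finishes as early as 5 and must finish by 19.
Float = 28 − 14 = 14.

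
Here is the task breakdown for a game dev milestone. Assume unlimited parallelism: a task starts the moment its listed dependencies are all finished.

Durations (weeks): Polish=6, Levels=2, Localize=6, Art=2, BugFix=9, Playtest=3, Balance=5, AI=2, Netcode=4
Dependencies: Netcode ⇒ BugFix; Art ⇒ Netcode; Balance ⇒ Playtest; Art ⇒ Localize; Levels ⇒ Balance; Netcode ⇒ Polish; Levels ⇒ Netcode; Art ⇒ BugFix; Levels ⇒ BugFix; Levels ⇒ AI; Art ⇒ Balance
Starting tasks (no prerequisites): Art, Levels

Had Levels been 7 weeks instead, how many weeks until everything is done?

As given, the longest chain is Levels→Netcode→BugFix = 2+4+9 = 15, so the finish is 15 weeks.
Levels is on the critical path; changing it to 7 makes that path 20 weeks.
No other chain overtakes it, so the finish is 20 weeks.

20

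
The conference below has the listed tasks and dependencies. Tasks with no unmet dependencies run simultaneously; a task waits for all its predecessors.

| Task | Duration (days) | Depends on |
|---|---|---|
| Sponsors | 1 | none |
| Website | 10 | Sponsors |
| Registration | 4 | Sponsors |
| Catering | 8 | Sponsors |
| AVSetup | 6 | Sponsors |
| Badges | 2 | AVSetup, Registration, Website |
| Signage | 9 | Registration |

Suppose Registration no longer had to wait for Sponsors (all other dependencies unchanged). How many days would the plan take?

13

With the dependency in place, Sponsors→Registration→Signage = 1+4+9 = 14 sets the finish at 14 days.
Without Sponsors→Registration, Registration's earliest start moves from 1 to 0.
After: Sponsors→Website→Badges = 1+10+2 = 13 → 13 days.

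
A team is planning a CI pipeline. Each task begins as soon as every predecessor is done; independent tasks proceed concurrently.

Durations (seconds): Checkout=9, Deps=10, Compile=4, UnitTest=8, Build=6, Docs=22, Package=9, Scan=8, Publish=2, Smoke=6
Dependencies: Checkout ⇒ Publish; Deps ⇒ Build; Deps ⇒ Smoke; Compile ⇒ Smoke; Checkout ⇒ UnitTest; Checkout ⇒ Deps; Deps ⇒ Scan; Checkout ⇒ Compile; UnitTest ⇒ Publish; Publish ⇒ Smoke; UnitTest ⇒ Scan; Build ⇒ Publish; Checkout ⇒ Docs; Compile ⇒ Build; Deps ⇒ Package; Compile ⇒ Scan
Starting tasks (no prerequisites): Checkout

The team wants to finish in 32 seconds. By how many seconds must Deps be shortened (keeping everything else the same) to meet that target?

1

Current finish: 33 seconds; target: 32.
Deps is on every critical path, so each second cut from Deps cuts the finish by one (this holds down to a finish of 31).
Need 33 − 32 = 1 second off Deps → Deps becomes 9 seconds, finish becomes 32.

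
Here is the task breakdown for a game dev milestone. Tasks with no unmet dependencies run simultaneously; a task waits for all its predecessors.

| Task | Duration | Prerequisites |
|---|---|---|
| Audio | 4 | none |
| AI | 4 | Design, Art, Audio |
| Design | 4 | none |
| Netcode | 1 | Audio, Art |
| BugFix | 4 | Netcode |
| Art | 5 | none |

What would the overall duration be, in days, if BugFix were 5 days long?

Actual critical path: Art→Netcode→BugFix = 5+1+4 = 10 ⇒ 10 days.
Since BugFix is critical, the +1 change carries straight to that chain (now 11 days).
No other chain overtakes it, so the finish is 11 days.

11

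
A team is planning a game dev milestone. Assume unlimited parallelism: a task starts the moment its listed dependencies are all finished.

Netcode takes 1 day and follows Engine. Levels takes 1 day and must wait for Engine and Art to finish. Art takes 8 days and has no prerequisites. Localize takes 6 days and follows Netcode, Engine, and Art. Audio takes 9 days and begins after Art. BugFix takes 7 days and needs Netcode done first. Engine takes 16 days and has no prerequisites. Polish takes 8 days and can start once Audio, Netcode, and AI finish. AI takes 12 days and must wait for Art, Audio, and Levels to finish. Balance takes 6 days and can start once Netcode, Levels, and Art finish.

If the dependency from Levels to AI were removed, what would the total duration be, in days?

37

Original critical path: Engine→Levels→AI→Polish = 16+1+12+8 = 37 ⇒ 37 days.
Dropping Levels→AI doesn't change AI's earliest start (17); another predecessor still binds.
After: Art→Audio→AI→Polish = 8+9+12+8 = 37 → 37 days.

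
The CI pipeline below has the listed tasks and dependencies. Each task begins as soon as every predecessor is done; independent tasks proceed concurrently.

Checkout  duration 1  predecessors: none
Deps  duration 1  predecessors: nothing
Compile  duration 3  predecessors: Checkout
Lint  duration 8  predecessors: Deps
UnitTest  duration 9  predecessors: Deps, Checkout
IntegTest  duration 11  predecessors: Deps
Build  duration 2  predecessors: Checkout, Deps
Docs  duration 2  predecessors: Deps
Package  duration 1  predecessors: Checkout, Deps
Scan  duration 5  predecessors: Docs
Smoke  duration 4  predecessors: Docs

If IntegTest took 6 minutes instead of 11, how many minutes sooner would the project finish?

Critical path before the change: Deps→IntegTest = 1+11 = 12 giving 12 minutes.
IntegTest is on the critical path; changing it to 6 makes that path 7 minutes.
New critical path: Checkout→UnitTest = 1+9 = 10 ⇒ 10 minutes.
Change in finish: 10 − 12 = -2 minutes.

2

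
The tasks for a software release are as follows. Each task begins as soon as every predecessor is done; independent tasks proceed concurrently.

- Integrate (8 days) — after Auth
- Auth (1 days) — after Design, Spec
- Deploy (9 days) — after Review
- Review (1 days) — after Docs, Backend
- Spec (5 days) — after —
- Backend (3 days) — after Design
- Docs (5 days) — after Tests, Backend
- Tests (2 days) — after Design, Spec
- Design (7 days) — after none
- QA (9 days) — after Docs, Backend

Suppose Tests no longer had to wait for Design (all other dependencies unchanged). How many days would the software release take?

25

Original critical path: Design→Backend→Docs→Review→Deploy = 7+3+5+1+9 = 25 ⇒ 25 days.
Without Design→Tests, Tests's earliest start moves from 7 to 5.
The longest chain is now Design→Backend→Docs→Review→Deploy = 7+3+5+1+9 = 25, so the software release takes 25 days.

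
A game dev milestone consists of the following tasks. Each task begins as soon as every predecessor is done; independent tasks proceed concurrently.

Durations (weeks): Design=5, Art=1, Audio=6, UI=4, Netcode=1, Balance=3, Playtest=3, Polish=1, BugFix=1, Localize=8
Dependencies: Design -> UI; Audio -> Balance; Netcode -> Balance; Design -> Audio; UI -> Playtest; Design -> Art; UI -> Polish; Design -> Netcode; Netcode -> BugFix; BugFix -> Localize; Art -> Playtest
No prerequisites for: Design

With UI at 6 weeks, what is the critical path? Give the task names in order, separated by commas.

Baseline: Design→Netcode→BugFix→Localize = 5+1+1+8 = 15 → 15 weeks.
UI has 3 weeks of float (longest path through it is 12).
The critical path is still Design→Netcode→BugFix→Localize; finish is now 15 weeks.

Design, Netcode, BugFix, Localize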